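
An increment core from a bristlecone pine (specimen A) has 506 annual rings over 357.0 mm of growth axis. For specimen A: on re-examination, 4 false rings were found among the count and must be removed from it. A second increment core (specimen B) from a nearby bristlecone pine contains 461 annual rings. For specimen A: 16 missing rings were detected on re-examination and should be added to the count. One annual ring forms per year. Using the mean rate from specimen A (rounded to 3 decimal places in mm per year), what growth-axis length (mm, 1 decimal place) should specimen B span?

Specimen A: true annual ring count = 506 − 4 + 16 = 518.
A: Extension rate ≈ 357.0 / 518 = 0.689 mm/year.
B's length ≈ 0.689 × 461 = 317.6 mm.

317.6 mm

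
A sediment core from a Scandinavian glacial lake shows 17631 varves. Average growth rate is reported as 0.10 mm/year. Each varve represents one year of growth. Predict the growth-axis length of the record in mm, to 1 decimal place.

1763.1 mm

The record spans 17631 years at 0.10 mm per year.
Length ≈ 0.10 × 17631 = 1763.1 mm.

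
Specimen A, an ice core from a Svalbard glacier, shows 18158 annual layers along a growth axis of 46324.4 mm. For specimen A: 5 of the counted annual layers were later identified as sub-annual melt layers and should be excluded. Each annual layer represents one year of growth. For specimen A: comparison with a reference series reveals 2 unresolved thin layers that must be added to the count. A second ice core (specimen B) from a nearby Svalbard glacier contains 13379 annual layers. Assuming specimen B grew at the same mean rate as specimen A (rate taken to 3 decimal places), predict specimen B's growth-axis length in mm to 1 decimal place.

Specimen A: true annual layer count = 18158 − 5 + 2 = 18155.
A: Extension rate ≈ 46324.4 / 18155 = 2.552 mm/yr.
For B, 2.552 mm/year × 13379 years = 34143.2 mm.

34143.2 mm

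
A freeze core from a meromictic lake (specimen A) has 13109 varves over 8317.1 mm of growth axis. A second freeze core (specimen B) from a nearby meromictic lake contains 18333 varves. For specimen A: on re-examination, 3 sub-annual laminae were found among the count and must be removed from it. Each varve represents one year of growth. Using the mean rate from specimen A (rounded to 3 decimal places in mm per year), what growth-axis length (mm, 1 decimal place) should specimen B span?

Specimen A: true varve count = 13109 − 3 = 13106.
A: Extension rate ≈ 8317.1 / 13106 = 0.635 mm/yr.
B's length ≈ 0.635 × 18333 = 11641.5 mm.

11641.5 mm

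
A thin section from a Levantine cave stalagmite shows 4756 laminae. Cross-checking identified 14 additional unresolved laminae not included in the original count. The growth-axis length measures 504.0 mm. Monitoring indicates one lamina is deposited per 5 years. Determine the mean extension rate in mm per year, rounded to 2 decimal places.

0.02 mm per year

Correcting the raw count gives 4756 + 14 = 4770 true laminae.
At 5 years per lamina, 4770 × 5 = 23850 years.
Mean rate = 504.0 mm / 23850 years ≈ 0.02 mm per year.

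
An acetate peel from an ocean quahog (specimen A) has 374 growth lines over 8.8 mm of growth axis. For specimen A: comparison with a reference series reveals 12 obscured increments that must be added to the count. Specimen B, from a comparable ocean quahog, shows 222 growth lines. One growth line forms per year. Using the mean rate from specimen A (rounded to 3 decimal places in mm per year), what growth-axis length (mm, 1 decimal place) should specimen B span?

5.1 mm

Specimen A: true growth line count = 374 + 12 = 386.
A: Extension rate ≈ 8.8 / 386 = 0.023 mm/yr.
For B, 0.023 mm/year × 222 years = 5.1 mm.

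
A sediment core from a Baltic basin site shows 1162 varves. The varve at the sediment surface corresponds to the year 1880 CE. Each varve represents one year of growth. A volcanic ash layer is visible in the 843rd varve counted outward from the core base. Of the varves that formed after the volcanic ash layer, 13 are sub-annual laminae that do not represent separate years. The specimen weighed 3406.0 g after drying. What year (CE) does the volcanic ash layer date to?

The volcanic ash layer sits at varve 843 from the core base, so 1162 − 843 = 319 varves formed after it.
Removing the 13 false varves leaves 319 − 13 = 306 true varves beyond the volcanic ash layer.
1880 − 306 = 1574 CE.

1574 CE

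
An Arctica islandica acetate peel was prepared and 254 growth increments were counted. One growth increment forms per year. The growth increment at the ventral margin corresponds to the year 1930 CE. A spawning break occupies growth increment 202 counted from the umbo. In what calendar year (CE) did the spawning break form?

The spawning break sits at growth increment 202 from the umbo, so 254 − 202 = 52 growth increments formed after it.
1930 − 52 = 1878 CE.

1878 CE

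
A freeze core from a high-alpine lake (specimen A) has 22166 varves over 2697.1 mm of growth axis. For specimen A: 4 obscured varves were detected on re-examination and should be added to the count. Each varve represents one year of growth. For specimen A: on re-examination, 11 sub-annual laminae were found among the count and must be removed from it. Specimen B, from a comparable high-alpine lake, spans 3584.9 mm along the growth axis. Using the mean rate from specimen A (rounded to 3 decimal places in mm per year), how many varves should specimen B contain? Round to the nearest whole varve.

Specimen A: correcting the raw count gives 22166 − 11 + 4 = 22159 true varves.
A: Mean rate = 2697.1 mm / 22159 years ≈ 0.122 mm/year.
For B, 3584.9 / 0.122 = 29384.43 years ≈ 29384 varves.

29384 varves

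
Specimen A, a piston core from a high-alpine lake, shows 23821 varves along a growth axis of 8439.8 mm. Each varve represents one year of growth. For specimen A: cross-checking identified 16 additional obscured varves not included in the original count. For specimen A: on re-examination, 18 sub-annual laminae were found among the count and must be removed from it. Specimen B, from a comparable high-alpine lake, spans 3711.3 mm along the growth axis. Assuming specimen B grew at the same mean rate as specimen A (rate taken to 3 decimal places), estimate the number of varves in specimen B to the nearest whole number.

Specimen A: correcting the raw count gives 23821 − 18 + 16 = 23819 true varves.
A: 8439.8 mm over 23819 years gives 8439.8 / 23819 ≈ 0.354 mm per year.
Specimen B: 3711.3 mm / 0.354 mm per year = 10483.90 years ≈ 10484 varves.

10484 varves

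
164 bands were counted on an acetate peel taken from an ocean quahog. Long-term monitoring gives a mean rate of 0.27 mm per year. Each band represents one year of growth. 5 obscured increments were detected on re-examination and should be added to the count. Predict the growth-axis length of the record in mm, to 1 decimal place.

45.6 mm

Adjusted count: 164 + 5 = 169 bands.
Length ≈ 0.27 × 169 = 45.6 mm.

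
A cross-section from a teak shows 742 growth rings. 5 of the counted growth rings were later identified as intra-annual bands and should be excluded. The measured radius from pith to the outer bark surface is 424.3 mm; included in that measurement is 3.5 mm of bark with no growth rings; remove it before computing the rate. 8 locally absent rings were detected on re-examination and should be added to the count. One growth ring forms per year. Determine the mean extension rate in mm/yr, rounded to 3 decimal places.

True growth ring count = 742 − 5 + 8 = 745.
Net length = 424.3 − 3.5 = 420.8 mm.
Mean rate = 420.8 mm / 745 years ≈ 0.565 mm/yr.

0.565 mm/yr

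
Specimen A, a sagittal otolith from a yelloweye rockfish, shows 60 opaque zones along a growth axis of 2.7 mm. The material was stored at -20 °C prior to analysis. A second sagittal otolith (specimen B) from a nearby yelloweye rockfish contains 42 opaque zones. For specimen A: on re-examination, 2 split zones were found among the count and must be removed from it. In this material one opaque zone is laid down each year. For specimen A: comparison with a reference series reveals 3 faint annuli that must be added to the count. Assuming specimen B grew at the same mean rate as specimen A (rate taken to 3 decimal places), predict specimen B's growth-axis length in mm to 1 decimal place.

1.8 mm

Specimen A: correcting the raw count gives 60 − 2 + 3 = 61 true opaque zones.
A: Mean rate = 2.7 mm / 61 years ≈ 0.044 mm per year.
B's length ≈ 0.044 × 42 = 1.8 mm.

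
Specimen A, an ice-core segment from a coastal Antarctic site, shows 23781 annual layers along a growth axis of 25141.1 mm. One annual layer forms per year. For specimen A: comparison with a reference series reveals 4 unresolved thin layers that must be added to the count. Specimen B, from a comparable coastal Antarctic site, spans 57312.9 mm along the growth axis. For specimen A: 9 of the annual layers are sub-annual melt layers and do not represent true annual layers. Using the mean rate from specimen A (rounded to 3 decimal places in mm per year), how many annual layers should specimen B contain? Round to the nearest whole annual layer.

54222 annual layers

Specimen A: true annual layer count = 23781 − 9 + 4 = 23776.
A: 25141.1 mm over 23776 years gives 25141.1 / 23776 ≈ 1.057 mm/yr.
Specimen B: 57312.9 mm / 1.057 mm per year = 54222.23 years ≈ 54222 annual layers.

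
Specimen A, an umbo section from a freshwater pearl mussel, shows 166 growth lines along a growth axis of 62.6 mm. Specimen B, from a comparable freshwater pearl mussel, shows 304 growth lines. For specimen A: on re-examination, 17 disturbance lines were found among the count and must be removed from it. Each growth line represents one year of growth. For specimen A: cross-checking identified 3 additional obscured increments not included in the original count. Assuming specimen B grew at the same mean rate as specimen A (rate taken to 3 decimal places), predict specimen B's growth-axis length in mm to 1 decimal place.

Specimen A: correcting the raw count gives 166 − 17 + 3 = 152 true growth lines.
A: Extension rate ≈ 62.6 / 152 = 0.412 mm per year.
B's length ≈ 0.412 × 304 = 125.2 mm.

125.2 mm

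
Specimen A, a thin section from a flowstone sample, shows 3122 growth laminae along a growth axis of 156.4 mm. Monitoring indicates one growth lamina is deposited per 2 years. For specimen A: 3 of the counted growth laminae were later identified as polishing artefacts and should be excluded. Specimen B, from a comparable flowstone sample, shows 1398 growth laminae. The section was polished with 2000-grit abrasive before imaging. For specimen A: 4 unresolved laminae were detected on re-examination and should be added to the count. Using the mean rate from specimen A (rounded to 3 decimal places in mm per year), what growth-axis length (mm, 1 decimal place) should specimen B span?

Specimen A: true growth lamina count = 3122 − 3 + 4 = 3123.
Specimen A: at 2 years per growth lamina, 3123 × 2 = 6246 years.
A: Mean rate = 156.4 mm / 6246 years ≈ 0.025 mm/year.
Specimen B: at 2 years per growth lamina, 1398 × 2 = 2796 years. For B, 0.025 mm/year × 2796 years = 69.9 mm.

69.9 mm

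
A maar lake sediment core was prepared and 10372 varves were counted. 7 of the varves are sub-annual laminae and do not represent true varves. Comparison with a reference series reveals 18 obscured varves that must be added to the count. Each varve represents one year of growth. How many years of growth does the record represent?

After corrections the count is 10372 − 7 + 18 = 10383 varves.
One varve per year makes the duration 10383 years.

10383 yr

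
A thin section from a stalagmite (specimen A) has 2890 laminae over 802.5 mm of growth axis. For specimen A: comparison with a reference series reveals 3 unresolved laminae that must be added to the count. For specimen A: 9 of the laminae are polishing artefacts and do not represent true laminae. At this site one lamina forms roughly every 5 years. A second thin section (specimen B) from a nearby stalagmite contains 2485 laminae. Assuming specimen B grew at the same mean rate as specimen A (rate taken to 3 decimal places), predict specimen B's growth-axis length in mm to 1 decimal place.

695.8 mm

Specimen A: after corrections the count is 2890 − 9 + 3 = 2884 laminae.
Specimen A: multiplying by 5 years per lamina: 2884 × 5 = 14420 years.
A: Mean rate = 802.5 mm / 14420 years ≈ 0.056 mm/year.
Specimen B: 2485 laminae at 5 years each span 2485 × 5 = 12425 years. For B, 0.056 mm/year × 12425 years = 695.8 mm.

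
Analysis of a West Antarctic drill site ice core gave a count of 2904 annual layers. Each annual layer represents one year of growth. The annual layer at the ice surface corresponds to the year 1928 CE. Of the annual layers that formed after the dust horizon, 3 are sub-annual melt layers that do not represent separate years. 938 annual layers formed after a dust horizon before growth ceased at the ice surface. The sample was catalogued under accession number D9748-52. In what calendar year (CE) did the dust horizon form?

938 annual layers post-date the dust horizon.
938 − 3 false = 935 true annual layers after the dust horizon.
1928 − 935 = 993 CE.

993 CE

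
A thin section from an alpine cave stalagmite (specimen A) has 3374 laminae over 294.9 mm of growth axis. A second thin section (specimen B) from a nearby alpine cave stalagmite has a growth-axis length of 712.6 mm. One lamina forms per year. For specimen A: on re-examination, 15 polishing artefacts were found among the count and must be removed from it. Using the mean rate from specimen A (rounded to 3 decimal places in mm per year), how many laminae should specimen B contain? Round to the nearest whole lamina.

Specimen A: after corrections the count is 3374 − 15 = 3359 laminae.
A: 294.9 mm over 3359 years gives 294.9 / 3359 ≈ 0.088 mm/year.
B spans 712.6 / 0.088 = 8097.73 years ≈ 8098 laminae.

8098 laminae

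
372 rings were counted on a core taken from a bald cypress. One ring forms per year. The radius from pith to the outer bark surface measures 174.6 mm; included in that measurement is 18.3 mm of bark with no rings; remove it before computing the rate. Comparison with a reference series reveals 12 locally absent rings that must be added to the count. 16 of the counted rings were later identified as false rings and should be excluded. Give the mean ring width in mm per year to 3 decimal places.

0.425 mm per year

Correcting the raw count gives 372 − 16 + 12 = 368 true rings.
Removing the 18.3 mm offcut leaves 174.6 − 18.3 = 156.3 mm.
Extension rate ≈ 156.3 / 368 = 0.425 mm per year.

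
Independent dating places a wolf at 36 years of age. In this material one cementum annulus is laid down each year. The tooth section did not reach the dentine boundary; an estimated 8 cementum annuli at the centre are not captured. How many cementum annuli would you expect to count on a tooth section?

28 cementum annuli

Expected cementum annuli over 36 years: 36.
36 − 8 missed = 28 cementum annuli expected in the prepared section.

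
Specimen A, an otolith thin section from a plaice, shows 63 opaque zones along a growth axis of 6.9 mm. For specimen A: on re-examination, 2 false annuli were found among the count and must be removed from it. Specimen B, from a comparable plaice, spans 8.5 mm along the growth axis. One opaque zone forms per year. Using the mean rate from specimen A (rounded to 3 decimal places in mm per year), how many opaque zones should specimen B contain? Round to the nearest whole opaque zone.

75 opaque zones

Specimen A: adjusted count: 63 − 2 = 61 opaque zones.
A: 6.9 mm over 61 years gives 6.9 / 61 ≈ 0.113 mm per year.
Specimen B: 8.5 mm / 0.113 mm per year = 75.22 years ≈ 75 opaque zones.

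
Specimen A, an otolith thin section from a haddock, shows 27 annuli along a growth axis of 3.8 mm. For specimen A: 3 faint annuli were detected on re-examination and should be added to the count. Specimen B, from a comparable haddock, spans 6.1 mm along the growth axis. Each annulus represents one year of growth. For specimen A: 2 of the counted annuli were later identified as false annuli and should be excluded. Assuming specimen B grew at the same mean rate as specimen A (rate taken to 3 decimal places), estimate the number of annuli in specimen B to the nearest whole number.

45 annuli

Specimen A: true annulus count = 27 − 2 + 3 = 28.
A: Extension rate ≈ 3.8 / 28 = 0.136 mm/yr.
B spans 6.1 / 0.136 = 44.85 years ≈ 45 annuli.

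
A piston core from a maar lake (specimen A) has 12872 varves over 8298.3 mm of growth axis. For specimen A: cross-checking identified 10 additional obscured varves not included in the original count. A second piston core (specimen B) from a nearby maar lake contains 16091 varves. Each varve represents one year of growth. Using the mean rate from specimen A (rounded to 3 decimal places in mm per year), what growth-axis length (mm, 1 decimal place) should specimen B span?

Specimen A: adjusted count: 12872 + 10 = 12882 varves.
A: Extension rate ≈ 8298.3 / 12882 = 0.644 mm/yr.
For B, 0.644 mm/year × 16091 years = 10362.6 mm.

10362.6 mm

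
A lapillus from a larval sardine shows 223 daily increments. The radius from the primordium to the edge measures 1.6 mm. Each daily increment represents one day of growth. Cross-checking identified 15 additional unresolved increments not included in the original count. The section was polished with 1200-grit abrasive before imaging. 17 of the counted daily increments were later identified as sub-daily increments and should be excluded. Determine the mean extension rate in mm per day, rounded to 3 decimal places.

True daily increment count = 223 − 17 + 15 = 221.
Mean rate = 1.6 mm / 221 days ≈ 0.007 mm per day.

0.007 mm per day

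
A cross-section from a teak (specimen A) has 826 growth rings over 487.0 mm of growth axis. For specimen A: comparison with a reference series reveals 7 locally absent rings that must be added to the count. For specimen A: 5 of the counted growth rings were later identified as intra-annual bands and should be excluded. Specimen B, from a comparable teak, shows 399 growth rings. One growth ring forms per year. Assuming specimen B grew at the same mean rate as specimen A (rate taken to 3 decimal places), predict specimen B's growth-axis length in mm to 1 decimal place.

Specimen A: after corrections the count is 826 − 5 + 7 = 828 growth rings.
A: Mean rate = 487.0 mm / 828 years ≈ 0.588 mm per year.
Length of B = 0.588 × 399 = 234.6 mm.

234.6 mm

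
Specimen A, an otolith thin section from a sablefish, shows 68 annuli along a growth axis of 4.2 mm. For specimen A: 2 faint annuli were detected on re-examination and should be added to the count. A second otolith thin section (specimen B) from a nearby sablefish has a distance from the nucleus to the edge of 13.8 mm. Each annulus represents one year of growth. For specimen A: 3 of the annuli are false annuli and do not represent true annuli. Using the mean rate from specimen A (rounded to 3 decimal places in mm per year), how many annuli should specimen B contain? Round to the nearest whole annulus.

Specimen A: adjusted count: 68 − 3 + 2 = 67 annuli.
A: 4.2 mm over 67 years gives 4.2 / 67 ≈ 0.063 mm per year.
Specimen B: 13.8 mm / 0.063 mm per year = 219.05 years ≈ 219 annuli.

219 annuli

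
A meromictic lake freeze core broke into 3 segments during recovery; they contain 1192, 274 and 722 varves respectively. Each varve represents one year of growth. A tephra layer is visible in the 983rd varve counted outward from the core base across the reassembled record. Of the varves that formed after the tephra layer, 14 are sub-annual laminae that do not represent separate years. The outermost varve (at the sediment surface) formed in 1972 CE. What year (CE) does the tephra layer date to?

Total varves = 1192 + 274 + 722 = 2188.
The tephra layer sits at varve 983 from the core base, so 2188 − 983 = 1205 varves formed after it.
Removing the 14 false varves leaves 1205 − 14 = 1191 true varves beyond the tephra layer.
Counting back 1191 years from 1972 CE places the tephra layer in 1972 − 1191 = 781 CE.

781 CE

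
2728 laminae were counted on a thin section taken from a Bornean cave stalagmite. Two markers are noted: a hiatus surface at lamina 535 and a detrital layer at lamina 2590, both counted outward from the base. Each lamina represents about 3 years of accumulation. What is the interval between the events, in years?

6165 years

The two markers are separated by 2590 − 535 = 2055 laminae.
At 3 years per lamina, 2055 × 3 = 6165 years.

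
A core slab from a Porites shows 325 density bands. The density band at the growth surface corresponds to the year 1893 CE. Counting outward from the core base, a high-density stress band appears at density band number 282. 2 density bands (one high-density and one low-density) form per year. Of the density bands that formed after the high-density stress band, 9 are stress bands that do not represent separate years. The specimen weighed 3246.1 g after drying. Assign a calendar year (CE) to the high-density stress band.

325 − 282 = 43 density bands lie beyond the high-density stress band toward the growth surface.
43 − 9 false = 34 true density bands after the high-density stress band.
With 2 density bands per year, 34 / 2 = 17 years.
1893 − 17 = 1876 CE.

1876 CE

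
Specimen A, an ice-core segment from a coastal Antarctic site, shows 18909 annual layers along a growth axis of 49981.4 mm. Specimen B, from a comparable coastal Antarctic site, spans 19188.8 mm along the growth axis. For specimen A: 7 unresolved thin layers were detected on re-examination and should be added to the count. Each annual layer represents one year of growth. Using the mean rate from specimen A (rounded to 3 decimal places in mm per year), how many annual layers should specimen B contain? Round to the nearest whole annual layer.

Specimen A: true annual layer count = 18909 + 7 = 18916.
A: Extension rate ≈ 49981.4 / 18916 = 2.642 mm per year.
For B, 19188.8 / 2.642 = 7262.98 years ≈ 7263 annual layers.

7263 annual layers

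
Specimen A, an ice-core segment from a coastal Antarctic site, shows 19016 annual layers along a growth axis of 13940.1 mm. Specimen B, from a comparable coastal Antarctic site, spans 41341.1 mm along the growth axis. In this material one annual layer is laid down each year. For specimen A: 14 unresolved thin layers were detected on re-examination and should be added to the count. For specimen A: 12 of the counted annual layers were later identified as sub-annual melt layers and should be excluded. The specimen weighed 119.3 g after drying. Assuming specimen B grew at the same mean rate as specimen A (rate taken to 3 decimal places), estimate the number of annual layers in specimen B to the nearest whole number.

56400 annual layers

Specimen A: correcting the raw count gives 19016 − 12 + 14 = 19018 true annual layers.
A: Mean rate = 13940.1 mm / 19018 years ≈ 0.733 mm/year.
Specimen B: 41341.1 mm / 0.733 mm per year = 56399.86 years ≈ 56400 annual layers.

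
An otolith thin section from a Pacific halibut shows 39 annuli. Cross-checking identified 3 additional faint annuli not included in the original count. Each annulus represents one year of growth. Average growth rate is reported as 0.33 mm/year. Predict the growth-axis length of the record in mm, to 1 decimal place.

13.9 mm

After corrections the count is 39 + 3 = 42 annuli.
Predicted length = 0.33 mm/year × 42 years = 13.9 mm.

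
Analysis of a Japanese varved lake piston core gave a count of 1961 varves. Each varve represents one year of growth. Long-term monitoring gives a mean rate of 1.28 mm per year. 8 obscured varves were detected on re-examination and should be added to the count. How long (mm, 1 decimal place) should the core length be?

2520.3 mm

Adjusted count: 1961 + 8 = 1969 varves.
Length ≈ 1.28 × 1969 = 2520.3 mm.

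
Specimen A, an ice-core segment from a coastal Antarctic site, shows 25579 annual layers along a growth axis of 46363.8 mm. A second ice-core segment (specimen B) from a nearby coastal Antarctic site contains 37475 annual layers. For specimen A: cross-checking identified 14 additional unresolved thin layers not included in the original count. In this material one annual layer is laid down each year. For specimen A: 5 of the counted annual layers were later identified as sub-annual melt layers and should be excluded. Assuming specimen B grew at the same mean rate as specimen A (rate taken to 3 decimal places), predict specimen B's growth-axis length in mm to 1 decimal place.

67904.7 mm

Specimen A: true annual layer count = 25579 − 5 + 14 = 25588.
A: 46363.8 mm over 25588 years gives 46363.8 / 25588 ≈ 1.812 mm per year.
Length of B = 1.812 × 37475 = 67904.7 mm.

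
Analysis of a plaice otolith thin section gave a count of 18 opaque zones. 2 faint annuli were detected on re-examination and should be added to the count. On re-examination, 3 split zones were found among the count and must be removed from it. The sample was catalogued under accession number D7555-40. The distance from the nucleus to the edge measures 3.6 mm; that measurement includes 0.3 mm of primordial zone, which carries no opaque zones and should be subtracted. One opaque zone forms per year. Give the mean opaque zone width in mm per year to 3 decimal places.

True opaque zone count = 18 − 3 + 2 = 17.
Net length = 3.6 − 0.3 = 3.3 mm.
Mean rate = 3.3 mm / 17 years ≈ 0.194 mm per year.

0.194 mm per year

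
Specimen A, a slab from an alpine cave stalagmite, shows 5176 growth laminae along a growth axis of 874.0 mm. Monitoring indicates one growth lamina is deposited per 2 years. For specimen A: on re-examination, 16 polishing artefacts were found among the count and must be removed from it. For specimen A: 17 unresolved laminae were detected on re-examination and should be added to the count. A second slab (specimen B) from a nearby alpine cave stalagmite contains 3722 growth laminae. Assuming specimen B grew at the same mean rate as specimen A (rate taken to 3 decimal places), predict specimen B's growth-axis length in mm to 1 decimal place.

Specimen A: after corrections the count is 5176 − 16 + 17 = 5177 growth laminae.
Specimen A: at 2 years per growth lamina, 5177 × 2 = 10354 years.
A: Extension rate ≈ 874.0 / 10354 = 0.084 mm per year.
Specimen B: 3722 growth laminae at 2 years each span 3722 × 2 = 7444 years. B's length ≈ 0.084 × 7444 = 625.3 mm.

625.3 mm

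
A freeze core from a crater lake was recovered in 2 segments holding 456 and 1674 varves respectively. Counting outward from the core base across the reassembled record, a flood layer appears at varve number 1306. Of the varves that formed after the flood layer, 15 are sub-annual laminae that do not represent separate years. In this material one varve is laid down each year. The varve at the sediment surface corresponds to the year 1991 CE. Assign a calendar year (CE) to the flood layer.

1182 CE

Total varves = 456 + 1674 = 2130.
Between varve 1306 and the sediment surface there are 2130 − 1306 = 824 varves.
824 − 15 false = 809 true varves after the flood layer.
The varve at the sediment surface is 1991 CE, so the flood layer dates to 1991 − 809 = 1182 CE.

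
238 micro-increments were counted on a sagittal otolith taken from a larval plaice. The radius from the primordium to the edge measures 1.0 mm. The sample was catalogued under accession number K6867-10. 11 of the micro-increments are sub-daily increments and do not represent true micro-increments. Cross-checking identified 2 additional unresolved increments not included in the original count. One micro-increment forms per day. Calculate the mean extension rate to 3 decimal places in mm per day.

Adjusted count: 238 − 11 + 2 = 229 micro-increments.
Extension rate ≈ 1.0 / 229 = 0.004 mm per day.

0.004 mm per day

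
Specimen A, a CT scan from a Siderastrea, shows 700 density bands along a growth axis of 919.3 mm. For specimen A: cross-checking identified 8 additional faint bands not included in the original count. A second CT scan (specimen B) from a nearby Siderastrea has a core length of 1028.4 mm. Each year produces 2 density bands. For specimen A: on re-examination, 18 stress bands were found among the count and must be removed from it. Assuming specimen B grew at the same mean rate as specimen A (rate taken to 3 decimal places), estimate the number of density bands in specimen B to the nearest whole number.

772 density bands

Specimen A: after corrections the count is 700 − 18 + 8 = 690 density bands.
Specimen A: 690 density bands at 2 per year is 690 / 2 = 345 years.
A: 919.3 mm over 345 years gives 919.3 / 345 ≈ 2.665 mm per year.
B spans 1028.4 / 2.665 = 385.89 years; at 2 density bands per year that is 385.89 × 2 ≈ 772 density bands.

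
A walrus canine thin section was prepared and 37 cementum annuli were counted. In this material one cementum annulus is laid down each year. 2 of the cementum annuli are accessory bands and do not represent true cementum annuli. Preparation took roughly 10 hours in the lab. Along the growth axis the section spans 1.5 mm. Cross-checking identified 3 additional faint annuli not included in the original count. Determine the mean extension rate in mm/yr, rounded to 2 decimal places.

Correcting the raw count gives 37 − 2 + 3 = 38 true cementum annuli.
1.5 mm over 38 years gives 1.5 / 38 ≈ 0.04 mm/yr.

0.04 mm/yr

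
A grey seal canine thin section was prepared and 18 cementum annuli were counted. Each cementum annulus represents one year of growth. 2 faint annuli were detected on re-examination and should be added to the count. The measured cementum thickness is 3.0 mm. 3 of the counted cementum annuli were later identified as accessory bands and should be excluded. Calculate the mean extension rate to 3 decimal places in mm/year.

True cementum annulus count = 18 − 3 + 2 = 17.
Mean rate = 3.0 mm / 17 years ≈ 0.176 mm/year.

0.176 mm/year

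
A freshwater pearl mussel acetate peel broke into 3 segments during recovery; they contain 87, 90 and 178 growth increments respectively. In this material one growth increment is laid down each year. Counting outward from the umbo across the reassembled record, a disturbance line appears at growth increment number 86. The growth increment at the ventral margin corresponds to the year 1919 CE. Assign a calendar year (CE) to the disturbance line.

Total growth increments = 87 + 90 + 178 = 355.
355 − 86 = 269 growth increments lie beyond the disturbance line toward the ventral margin.
1919 − 269 = 1650 CE.

1650 CE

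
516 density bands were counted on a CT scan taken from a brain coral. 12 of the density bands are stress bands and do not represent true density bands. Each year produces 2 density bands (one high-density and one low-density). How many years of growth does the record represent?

Adjusted count: 516 − 12 = 504 density bands.
With 2 density bands per year, 504 / 2 = 252 years.

252 years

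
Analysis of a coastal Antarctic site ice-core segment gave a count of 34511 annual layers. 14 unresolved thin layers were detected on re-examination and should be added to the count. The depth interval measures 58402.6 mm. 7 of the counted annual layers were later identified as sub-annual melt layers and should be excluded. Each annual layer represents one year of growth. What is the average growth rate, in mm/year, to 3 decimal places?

True annual layer count = 34511 − 7 + 14 = 34518.
58402.6 mm over 34518 years gives 58402.6 / 34518 ≈ 1.692 mm/year.

1.692 mm/year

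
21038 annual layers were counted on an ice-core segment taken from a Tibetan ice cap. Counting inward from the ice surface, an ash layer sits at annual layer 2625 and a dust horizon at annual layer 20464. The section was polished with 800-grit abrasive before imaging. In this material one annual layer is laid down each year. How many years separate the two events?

17839 years

Separation: 20464 − 2625 = 17839 annual layers.
At one annual layer per year, 17839 years elapsed between them.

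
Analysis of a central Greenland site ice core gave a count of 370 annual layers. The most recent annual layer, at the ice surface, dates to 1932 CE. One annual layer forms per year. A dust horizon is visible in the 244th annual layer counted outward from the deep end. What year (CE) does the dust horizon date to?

Between annual layer 244 and the ice surface there are 370 − 244 = 126 annual layers.
1932 − 126 = 1806 CE.

1806 CE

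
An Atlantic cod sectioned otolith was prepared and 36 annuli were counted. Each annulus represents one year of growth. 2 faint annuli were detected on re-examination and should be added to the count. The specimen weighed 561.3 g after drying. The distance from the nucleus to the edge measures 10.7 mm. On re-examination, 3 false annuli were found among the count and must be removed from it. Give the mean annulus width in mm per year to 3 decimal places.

After corrections the count is 36 − 3 + 2 = 35 annuli.
10.7 mm over 35 years gives 10.7 / 35 ≈ 0.306 mm per year.

0.306 mm per year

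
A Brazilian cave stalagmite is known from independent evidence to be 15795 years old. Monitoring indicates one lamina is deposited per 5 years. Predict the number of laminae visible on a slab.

3159 laminae

Expected laminae: 15795 / 5 = 3159.
So 3159 laminae should be present.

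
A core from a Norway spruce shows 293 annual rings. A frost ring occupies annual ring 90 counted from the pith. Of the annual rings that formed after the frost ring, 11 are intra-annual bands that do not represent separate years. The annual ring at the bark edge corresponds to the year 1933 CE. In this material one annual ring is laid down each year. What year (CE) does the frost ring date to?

1741 CE

293 − 90 = 203 annual rings lie beyond the frost ring toward the bark edge.
203 − 11 false = 192 true annual rings after the frost ring.
1933 − 192 = 1741 CE.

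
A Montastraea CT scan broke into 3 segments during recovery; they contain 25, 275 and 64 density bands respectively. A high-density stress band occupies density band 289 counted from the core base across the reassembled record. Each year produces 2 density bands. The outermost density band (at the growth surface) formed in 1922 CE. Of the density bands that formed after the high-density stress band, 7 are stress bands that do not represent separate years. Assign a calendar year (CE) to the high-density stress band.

Total density bands = 25 + 275 + 64 = 364.
The high-density stress band sits at density band 289 from the core base, so 364 − 289 = 75 density bands formed after it.
75 − 7 false = 68 true density bands after the high-density stress band.
68 density bands at 2 per year is 68 / 2 = 34 years.
Counting back 34 years from 1922 CE places the high-density stress band in 1922 − 34 = 1888 CE.

1888 CE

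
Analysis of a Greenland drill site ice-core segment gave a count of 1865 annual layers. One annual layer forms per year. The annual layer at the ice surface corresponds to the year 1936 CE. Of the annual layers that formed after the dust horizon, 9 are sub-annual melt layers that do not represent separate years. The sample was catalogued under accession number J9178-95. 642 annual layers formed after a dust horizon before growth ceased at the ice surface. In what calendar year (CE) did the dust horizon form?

642 annual layers post-date the dust horizon.
Removing the 9 false annual layers leaves 642 − 9 = 633 true annual layers beyond the dust horizon.
1936 − 633 = 1303 CE.

1303 CE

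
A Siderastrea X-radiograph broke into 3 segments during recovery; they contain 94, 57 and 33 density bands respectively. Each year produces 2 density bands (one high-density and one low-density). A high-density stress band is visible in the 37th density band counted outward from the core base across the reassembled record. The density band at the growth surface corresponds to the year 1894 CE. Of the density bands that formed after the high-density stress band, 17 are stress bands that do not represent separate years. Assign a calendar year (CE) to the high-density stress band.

1829 CE

Total density bands = 94 + 57 + 33 = 184.
The high-density stress band sits at density band 37 from the core base, so 184 − 37 = 147 density bands formed after it.
147 − 17 false = 130 true density bands after the high-density stress band.
With 2 density bands per year, 130 / 2 = 65 years.
Counting back 65 years from 1894 CE places the high-density stress band in 1894 − 65 = 1829 CE.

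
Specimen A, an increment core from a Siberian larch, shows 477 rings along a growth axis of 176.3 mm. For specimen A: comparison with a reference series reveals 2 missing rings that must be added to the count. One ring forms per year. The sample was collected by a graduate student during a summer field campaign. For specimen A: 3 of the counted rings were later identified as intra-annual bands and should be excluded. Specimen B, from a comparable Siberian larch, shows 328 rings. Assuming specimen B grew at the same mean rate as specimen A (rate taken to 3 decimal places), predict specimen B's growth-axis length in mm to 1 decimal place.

121.4 mm

Specimen A: correcting the raw count gives 477 − 3 + 2 = 476 true rings.
A: 176.3 mm over 476 years gives 176.3 / 476 ≈ 0.370 mm per year.
For B, 0.370 mm/year × 328 years = 121.4 mm.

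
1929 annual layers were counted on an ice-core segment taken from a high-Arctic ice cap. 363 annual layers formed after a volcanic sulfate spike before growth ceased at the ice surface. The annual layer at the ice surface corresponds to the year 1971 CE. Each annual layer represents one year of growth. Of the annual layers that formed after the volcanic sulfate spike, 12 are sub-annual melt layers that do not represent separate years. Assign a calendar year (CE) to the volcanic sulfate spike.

363 annual layers post-date the volcanic sulfate spike.
Excluding 12 false annual layers: 363 − 12 = 351.
The annual layer at the ice surface is 1971 CE, so the volcanic sulfate spike dates to 1971 − 351 = 1620 CE.

1620 CE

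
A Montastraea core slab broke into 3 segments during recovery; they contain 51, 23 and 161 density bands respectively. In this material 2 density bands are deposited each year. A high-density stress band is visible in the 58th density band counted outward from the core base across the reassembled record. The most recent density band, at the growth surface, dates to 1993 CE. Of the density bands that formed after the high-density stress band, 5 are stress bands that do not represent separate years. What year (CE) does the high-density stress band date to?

Total density bands = 51 + 23 + 161 = 235.
The high-density stress band sits at density band 58 from the core base, so 235 − 58 = 177 density bands formed after it.
Excluding 5 false density bands: 177 − 5 = 172.
With 2 density bands per year, 172 / 2 = 86 years.
Counting back 86 years from 1993 CE places the high-density stress band in 1993 − 86 = 1907 CE.

1907 CE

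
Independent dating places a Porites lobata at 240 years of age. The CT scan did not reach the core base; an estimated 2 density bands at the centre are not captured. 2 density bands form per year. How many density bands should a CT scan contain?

240 years at 2 density bands per year gives 240 × 2 = 480 density bands.
480 − 2 missed = 478 density bands expected in the prepared section.

478 density bands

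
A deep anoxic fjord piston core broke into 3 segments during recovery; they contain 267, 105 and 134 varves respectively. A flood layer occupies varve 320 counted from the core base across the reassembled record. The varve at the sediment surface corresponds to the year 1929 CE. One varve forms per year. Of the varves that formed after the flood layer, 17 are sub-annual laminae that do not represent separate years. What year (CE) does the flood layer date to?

Total varves = 267 + 105 + 134 = 506.
506 − 320 = 186 varves lie beyond the flood layer toward the sediment surface.
186 − 17 false = 169 true varves after the flood layer.
The varve at the sediment surface is 1929 CE, so the flood layer dates to 1929 − 169 = 1760 CE.

1760 CE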